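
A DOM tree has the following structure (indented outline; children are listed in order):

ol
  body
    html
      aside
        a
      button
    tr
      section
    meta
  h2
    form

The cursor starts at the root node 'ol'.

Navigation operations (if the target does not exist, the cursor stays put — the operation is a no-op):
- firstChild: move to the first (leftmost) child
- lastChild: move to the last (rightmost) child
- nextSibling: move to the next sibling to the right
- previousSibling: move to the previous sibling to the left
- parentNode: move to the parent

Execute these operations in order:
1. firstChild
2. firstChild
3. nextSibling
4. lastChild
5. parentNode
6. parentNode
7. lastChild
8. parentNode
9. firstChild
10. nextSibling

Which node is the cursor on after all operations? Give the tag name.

After 1 (firstChild): body
After 2 (firstChild): html
After 3 (nextSibling): tr
After 4 (lastChild): section
After 5 (parentNode): tr
After 6 (parentNode): body
After 7 (lastChild): meta
After 8 (parentNode): body
After 9 (firstChild): html
After 10 (nextSibling): tr

Answer: tr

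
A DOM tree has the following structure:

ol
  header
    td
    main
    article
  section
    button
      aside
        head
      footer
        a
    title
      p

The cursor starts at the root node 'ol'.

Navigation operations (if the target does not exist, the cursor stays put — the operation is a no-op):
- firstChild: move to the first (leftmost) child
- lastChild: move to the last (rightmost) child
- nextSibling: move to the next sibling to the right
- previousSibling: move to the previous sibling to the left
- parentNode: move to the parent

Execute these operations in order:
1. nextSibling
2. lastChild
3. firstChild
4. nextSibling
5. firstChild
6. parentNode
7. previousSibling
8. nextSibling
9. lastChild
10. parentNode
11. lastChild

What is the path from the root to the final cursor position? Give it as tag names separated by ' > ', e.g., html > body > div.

Answer: ol > section > title > p

Derivation:
After 1 (nextSibling): ol (no-op, stayed)
After 2 (lastChild): section
After 3 (firstChild): button
After 4 (nextSibling): title
After 5 (firstChild): p
After 6 (parentNode): title
After 7 (previousSibling): button
After 8 (nextSibling): title
After 9 (lastChild): p
After 10 (parentNode): title
After 11 (lastChild): p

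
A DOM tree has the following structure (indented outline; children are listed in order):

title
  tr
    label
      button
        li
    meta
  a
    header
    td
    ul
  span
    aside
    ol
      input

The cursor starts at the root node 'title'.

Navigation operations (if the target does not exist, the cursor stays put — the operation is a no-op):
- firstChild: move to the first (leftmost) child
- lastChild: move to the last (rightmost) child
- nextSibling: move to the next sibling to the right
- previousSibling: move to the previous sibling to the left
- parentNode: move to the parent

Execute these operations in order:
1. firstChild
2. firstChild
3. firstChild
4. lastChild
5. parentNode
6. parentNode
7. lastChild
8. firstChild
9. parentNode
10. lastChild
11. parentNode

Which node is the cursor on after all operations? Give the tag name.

Answer: button

Derivation:
After 1 (firstChild): tr
After 2 (firstChild): label
After 3 (firstChild): button
After 4 (lastChild): li
After 5 (parentNode): button
After 6 (parentNode): label
After 7 (lastChild): button
After 8 (firstChild): li
After 9 (parentNode): button
After 10 (lastChild): li
After 11 (parentNode): button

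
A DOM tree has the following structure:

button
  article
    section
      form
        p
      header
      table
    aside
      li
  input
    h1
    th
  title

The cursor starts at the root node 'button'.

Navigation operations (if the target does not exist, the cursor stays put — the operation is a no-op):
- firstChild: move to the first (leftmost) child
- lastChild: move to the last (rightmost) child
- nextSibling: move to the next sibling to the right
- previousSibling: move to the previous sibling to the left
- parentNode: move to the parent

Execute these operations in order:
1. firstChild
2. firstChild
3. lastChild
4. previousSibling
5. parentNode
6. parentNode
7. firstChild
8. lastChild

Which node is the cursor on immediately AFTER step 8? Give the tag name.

Answer: table

Derivation:
After 1 (firstChild): article
After 2 (firstChild): section
After 3 (lastChild): table
After 4 (previousSibling): header
After 5 (parentNode): section
After 6 (parentNode): article
After 7 (firstChild): section
After 8 (lastChild): table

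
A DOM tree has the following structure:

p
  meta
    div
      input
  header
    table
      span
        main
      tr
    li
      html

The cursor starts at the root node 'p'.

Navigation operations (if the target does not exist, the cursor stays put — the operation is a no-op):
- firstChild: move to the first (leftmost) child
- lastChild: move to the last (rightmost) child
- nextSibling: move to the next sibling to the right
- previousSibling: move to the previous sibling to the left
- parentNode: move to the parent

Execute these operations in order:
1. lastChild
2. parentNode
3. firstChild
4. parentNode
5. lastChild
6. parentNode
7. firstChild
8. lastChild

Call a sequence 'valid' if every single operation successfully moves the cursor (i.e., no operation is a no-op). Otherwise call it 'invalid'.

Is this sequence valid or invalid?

Answer: valid

Derivation:
After 1 (lastChild): header
After 2 (parentNode): p
After 3 (firstChild): meta
After 4 (parentNode): p
After 5 (lastChild): header
After 6 (parentNode): p
After 7 (firstChild): meta
After 8 (lastChild): div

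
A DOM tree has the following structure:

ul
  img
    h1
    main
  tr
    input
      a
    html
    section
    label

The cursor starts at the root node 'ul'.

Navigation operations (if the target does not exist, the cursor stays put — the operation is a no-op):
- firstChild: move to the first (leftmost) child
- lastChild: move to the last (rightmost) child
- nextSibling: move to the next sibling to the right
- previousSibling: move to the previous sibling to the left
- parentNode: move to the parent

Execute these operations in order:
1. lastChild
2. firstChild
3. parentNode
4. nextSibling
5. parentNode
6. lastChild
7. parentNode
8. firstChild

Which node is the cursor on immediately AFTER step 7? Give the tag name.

Answer: ul

Derivation:
After 1 (lastChild): tr
After 2 (firstChild): input
After 3 (parentNode): tr
After 4 (nextSibling): tr (no-op, stayed)
After 5 (parentNode): ul
After 6 (lastChild): tr
After 7 (parentNode): ul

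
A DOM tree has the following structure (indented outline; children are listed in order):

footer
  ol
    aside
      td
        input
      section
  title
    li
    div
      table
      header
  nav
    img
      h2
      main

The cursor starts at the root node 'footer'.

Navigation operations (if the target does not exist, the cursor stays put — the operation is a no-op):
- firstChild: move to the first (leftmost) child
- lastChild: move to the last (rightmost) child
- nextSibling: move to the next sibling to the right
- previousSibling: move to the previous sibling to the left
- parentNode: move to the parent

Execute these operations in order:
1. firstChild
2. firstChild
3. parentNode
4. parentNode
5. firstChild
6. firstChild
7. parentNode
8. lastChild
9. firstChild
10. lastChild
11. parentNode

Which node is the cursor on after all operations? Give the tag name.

After 1 (firstChild): ol
After 2 (firstChild): aside
After 3 (parentNode): ol
After 4 (parentNode): footer
After 5 (firstChild): ol
After 6 (firstChild): aside
After 7 (parentNode): ol
After 8 (lastChild): aside
After 9 (firstChild): td
After 10 (lastChild): input
After 11 (parentNode): td

Answer: td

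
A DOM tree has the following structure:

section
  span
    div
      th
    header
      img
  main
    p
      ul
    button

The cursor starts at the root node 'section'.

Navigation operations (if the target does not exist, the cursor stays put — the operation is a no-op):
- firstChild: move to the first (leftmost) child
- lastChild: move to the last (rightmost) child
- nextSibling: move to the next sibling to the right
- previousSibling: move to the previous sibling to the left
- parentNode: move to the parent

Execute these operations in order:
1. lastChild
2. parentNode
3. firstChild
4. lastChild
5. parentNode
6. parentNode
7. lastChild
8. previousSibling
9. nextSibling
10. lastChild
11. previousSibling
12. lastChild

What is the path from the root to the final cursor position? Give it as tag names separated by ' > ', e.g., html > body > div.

Answer: section > main > p > ul

Derivation:
After 1 (lastChild): main
After 2 (parentNode): section
After 3 (firstChild): span
After 4 (lastChild): header
After 5 (parentNode): span
After 6 (parentNode): section
After 7 (lastChild): main
After 8 (previousSibling): span
After 9 (nextSibling): main
After 10 (lastChild): button
After 11 (previousSibling): p
After 12 (lastChild): ul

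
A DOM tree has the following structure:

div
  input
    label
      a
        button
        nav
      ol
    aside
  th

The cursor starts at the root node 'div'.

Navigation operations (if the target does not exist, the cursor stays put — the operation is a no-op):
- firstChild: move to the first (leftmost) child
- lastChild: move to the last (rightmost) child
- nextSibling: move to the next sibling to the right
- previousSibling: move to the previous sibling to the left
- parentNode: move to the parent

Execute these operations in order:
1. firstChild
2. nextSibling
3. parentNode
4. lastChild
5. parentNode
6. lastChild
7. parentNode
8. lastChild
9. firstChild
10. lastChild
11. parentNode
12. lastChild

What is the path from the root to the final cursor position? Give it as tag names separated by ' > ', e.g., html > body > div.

After 1 (firstChild): input
After 2 (nextSibling): th
After 3 (parentNode): div
After 4 (lastChild): th
After 5 (parentNode): div
After 6 (lastChild): th
After 7 (parentNode): div
After 8 (lastChild): th
After 9 (firstChild): th (no-op, stayed)
After 10 (lastChild): th (no-op, stayed)
After 11 (parentNode): div
After 12 (lastChild): th

Answer: div > th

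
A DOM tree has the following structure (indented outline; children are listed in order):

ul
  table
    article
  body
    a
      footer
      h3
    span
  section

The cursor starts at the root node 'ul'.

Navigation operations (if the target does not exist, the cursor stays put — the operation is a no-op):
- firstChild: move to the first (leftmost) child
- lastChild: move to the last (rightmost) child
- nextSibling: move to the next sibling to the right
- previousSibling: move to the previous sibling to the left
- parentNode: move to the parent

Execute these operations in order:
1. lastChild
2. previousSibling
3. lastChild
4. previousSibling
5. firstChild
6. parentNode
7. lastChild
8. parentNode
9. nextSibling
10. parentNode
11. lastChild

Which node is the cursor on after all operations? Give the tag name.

After 1 (lastChild): section
After 2 (previousSibling): body
After 3 (lastChild): span
After 4 (previousSibling): a
After 5 (firstChild): footer
After 6 (parentNode): a
After 7 (lastChild): h3
After 8 (parentNode): a
After 9 (nextSibling): span
After 10 (parentNode): body
After 11 (lastChild): span

Answer: span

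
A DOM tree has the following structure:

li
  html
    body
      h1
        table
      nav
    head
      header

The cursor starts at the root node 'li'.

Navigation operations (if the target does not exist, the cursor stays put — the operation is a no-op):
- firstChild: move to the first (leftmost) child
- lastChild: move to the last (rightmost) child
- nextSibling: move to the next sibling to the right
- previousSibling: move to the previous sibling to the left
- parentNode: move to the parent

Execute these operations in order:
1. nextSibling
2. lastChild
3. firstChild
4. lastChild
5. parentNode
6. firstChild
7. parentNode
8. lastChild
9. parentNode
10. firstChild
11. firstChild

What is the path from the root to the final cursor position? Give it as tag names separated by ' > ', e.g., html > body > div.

After 1 (nextSibling): li (no-op, stayed)
After 2 (lastChild): html
After 3 (firstChild): body
After 4 (lastChild): nav
After 5 (parentNode): body
After 6 (firstChild): h1
After 7 (parentNode): body
After 8 (lastChild): nav
After 9 (parentNode): body
After 10 (firstChild): h1
After 11 (firstChild): table

Answer: li > html > body > h1 > table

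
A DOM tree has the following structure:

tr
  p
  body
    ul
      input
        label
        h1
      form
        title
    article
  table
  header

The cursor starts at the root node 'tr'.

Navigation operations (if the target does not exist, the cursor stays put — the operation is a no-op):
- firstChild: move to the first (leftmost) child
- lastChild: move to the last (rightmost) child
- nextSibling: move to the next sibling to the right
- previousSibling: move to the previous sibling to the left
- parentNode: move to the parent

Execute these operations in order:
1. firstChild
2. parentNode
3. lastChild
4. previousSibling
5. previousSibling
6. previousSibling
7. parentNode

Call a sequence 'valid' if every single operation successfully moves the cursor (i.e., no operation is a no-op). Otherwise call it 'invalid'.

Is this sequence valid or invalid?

Answer: valid

Derivation:
After 1 (firstChild): p
After 2 (parentNode): tr
After 3 (lastChild): header
After 4 (previousSibling): table
After 5 (previousSibling): body
After 6 (previousSibling): p
After 7 (parentNode): tr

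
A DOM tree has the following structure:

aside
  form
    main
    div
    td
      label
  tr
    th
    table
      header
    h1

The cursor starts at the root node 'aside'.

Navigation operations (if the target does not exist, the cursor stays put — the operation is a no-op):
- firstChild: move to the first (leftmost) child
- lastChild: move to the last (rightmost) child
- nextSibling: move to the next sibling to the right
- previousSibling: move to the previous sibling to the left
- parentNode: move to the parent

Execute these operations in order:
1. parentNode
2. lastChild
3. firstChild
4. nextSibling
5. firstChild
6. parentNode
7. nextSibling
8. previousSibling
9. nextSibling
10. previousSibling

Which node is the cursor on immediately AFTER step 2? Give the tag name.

After 1 (parentNode): aside (no-op, stayed)
After 2 (lastChild): tr

Answer: tr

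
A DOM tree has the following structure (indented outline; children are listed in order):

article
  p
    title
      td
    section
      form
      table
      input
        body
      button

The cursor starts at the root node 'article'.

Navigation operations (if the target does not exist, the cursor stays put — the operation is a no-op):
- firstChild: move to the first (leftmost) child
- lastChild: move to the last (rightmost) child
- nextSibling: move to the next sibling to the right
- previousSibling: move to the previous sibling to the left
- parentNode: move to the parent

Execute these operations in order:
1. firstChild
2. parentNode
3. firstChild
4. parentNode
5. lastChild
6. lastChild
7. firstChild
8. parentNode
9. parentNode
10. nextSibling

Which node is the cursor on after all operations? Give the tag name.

Answer: p

Derivation:
After 1 (firstChild): p
After 2 (parentNode): article
After 3 (firstChild): p
After 4 (parentNode): article
After 5 (lastChild): p
After 6 (lastChild): section
After 7 (firstChild): form
After 8 (parentNode): section
After 9 (parentNode): p
After 10 (nextSibling): p (no-op, stayed)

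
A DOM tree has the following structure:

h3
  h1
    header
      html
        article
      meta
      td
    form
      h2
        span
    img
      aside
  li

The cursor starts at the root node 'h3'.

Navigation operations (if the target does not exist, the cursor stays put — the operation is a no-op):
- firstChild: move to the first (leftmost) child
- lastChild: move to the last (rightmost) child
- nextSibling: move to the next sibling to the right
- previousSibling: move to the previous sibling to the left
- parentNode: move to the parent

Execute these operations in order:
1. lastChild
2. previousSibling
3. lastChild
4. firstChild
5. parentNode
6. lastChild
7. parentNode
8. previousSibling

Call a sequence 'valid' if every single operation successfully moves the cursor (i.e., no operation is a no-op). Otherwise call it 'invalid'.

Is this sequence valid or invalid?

After 1 (lastChild): li
After 2 (previousSibling): h1
After 3 (lastChild): img
After 4 (firstChild): aside
After 5 (parentNode): img
After 6 (lastChild): aside
After 7 (parentNode): img
After 8 (previousSibling): form

Answer: valid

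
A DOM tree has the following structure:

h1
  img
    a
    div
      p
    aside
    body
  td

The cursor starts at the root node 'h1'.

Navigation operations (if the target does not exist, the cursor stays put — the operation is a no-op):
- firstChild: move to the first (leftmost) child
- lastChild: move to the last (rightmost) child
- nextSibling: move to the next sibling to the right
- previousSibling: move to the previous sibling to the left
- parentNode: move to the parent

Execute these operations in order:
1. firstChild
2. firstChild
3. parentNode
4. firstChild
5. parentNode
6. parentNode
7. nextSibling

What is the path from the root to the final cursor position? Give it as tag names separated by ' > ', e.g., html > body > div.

Answer: h1

Derivation:
After 1 (firstChild): img
After 2 (firstChild): a
After 3 (parentNode): img
After 4 (firstChild): a
After 5 (parentNode): img
After 6 (parentNode): h1
After 7 (nextSibling): h1 (no-op, stayed)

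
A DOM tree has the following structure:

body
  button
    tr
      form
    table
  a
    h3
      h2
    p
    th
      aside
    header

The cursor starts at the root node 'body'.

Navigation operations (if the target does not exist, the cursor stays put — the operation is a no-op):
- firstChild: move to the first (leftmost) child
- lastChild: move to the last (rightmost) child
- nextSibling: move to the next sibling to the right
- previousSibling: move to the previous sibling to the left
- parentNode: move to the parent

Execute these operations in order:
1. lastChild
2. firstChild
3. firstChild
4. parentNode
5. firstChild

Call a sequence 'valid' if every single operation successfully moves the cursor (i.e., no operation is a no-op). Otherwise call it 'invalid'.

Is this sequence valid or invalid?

Answer: valid

Derivation:
After 1 (lastChild): a
After 2 (firstChild): h3
After 3 (firstChild): h2
After 4 (parentNode): h3
After 5 (firstChild): h2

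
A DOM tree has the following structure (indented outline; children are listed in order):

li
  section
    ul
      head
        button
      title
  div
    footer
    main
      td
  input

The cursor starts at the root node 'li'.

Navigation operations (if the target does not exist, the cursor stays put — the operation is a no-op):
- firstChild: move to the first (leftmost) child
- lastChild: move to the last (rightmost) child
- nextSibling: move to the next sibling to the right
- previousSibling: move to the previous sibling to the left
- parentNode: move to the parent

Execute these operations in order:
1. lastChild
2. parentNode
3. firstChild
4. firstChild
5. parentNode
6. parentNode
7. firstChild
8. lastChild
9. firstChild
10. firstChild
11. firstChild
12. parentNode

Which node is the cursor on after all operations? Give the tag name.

Answer: head

Derivation:
After 1 (lastChild): input
After 2 (parentNode): li
After 3 (firstChild): section
After 4 (firstChild): ul
After 5 (parentNode): section
After 6 (parentNode): li
After 7 (firstChild): section
After 8 (lastChild): ul
After 9 (firstChild): head
After 10 (firstChild): button
After 11 (firstChild): button (no-op, stayed)
After 12 (parentNode): head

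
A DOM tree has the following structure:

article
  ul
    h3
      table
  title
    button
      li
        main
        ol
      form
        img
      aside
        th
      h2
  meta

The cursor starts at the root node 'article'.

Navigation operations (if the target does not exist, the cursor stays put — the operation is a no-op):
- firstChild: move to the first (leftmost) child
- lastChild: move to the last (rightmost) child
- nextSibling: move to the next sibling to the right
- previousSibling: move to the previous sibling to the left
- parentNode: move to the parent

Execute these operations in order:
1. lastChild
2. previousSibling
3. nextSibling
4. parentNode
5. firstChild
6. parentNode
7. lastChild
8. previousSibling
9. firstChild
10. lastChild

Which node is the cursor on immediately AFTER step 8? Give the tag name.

Answer: title

Derivation:
After 1 (lastChild): meta
After 2 (previousSibling): title
After 3 (nextSibling): meta
After 4 (parentNode): article
After 5 (firstChild): ul
After 6 (parentNode): article
After 7 (lastChild): meta
After 8 (previousSibling): title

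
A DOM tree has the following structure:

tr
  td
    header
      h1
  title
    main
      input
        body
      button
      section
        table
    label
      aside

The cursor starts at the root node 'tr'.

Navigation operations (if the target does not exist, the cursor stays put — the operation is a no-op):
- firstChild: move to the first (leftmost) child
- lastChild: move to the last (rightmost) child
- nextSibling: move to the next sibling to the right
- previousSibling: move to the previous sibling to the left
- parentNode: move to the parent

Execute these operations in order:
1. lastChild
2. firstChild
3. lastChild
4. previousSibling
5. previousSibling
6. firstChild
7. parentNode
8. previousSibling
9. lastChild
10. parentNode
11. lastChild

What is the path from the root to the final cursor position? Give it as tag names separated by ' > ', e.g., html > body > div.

Answer: tr > title > main > input > body

Derivation:
After 1 (lastChild): title
After 2 (firstChild): main
After 3 (lastChild): section
After 4 (previousSibling): button
After 5 (previousSibling): input
After 6 (firstChild): body
After 7 (parentNode): input
After 8 (previousSibling): input (no-op, stayed)
After 9 (lastChild): body
After 10 (parentNode): input
After 11 (lastChild): body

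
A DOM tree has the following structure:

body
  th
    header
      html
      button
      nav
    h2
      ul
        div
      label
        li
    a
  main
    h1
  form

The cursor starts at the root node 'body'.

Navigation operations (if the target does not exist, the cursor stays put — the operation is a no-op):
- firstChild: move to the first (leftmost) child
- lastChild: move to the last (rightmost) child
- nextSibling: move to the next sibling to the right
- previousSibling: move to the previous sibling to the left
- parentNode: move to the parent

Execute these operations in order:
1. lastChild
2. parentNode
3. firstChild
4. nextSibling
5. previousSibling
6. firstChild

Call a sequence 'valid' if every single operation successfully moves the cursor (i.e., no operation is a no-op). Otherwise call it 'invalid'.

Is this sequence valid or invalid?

After 1 (lastChild): form
After 2 (parentNode): body
After 3 (firstChild): th
After 4 (nextSibling): main
After 5 (previousSibling): th
After 6 (firstChild): header

Answer: valid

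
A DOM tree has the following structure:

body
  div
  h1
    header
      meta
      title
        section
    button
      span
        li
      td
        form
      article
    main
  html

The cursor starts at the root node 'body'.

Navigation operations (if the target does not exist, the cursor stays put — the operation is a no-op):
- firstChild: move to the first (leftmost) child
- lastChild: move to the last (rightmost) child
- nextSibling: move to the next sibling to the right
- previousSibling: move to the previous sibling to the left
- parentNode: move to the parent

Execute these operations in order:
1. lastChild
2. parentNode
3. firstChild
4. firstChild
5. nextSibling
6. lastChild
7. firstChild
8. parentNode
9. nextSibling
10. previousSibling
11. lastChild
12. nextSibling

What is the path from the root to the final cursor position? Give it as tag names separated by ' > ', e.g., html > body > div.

Answer: body > h1 > main

Derivation:
After 1 (lastChild): html
After 2 (parentNode): body
After 3 (firstChild): div
After 4 (firstChild): div (no-op, stayed)
After 5 (nextSibling): h1
After 6 (lastChild): main
After 7 (firstChild): main (no-op, stayed)
After 8 (parentNode): h1
After 9 (nextSibling): html
After 10 (previousSibling): h1
After 11 (lastChild): main
After 12 (nextSibling): main (no-op, stayed)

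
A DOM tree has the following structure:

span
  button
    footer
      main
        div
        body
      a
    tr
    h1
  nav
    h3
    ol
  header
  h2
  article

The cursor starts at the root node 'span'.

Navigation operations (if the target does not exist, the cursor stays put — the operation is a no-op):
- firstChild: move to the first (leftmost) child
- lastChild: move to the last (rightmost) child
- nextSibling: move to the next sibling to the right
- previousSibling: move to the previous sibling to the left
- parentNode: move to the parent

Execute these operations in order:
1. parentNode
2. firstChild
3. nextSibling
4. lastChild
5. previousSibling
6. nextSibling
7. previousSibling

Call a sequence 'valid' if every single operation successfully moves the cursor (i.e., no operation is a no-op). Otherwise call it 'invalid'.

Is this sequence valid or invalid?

Answer: invalid

Derivation:
After 1 (parentNode): span (no-op, stayed)
After 2 (firstChild): button
After 3 (nextSibling): nav
After 4 (lastChild): ol
After 5 (previousSibling): h3
After 6 (nextSibling): ol
After 7 (previousSibling): h3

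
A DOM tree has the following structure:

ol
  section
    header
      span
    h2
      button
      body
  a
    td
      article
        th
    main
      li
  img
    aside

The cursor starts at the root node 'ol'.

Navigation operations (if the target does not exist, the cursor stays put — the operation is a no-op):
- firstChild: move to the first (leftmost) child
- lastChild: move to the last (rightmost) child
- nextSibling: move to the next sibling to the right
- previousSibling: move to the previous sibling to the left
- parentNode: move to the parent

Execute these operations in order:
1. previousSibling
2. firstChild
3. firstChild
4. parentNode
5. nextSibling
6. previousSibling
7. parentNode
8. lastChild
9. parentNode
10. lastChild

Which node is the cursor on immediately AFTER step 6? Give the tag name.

Answer: section

Derivation:
After 1 (previousSibling): ol (no-op, stayed)
After 2 (firstChild): section
After 3 (firstChild): header
After 4 (parentNode): section
After 5 (nextSibling): a
After 6 (previousSibling): section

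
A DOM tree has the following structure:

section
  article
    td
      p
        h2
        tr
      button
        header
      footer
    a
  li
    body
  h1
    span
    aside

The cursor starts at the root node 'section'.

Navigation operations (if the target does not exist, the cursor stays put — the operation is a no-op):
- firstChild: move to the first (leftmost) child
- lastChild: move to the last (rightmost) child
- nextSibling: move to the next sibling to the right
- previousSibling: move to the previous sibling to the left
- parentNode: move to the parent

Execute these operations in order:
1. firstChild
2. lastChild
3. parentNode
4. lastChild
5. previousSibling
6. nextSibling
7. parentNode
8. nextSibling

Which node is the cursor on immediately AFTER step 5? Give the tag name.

Answer: td

Derivation:
After 1 (firstChild): article
After 2 (lastChild): a
After 3 (parentNode): article
After 4 (lastChild): a
After 5 (previousSibling): td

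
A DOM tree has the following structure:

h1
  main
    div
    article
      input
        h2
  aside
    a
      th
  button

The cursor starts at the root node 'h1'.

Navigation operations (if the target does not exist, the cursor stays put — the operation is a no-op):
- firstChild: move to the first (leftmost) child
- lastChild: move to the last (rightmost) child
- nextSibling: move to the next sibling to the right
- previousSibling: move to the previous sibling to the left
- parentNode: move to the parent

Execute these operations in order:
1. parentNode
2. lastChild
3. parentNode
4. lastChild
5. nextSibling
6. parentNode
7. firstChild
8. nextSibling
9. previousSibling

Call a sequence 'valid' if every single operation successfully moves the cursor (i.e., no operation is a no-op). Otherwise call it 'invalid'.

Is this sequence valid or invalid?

Answer: invalid

Derivation:
After 1 (parentNode): h1 (no-op, stayed)
After 2 (lastChild): button
After 3 (parentNode): h1
After 4 (lastChild): button
After 5 (nextSibling): button (no-op, stayed)
After 6 (parentNode): h1
After 7 (firstChild): main
After 8 (nextSibling): aside
After 9 (previousSibling): main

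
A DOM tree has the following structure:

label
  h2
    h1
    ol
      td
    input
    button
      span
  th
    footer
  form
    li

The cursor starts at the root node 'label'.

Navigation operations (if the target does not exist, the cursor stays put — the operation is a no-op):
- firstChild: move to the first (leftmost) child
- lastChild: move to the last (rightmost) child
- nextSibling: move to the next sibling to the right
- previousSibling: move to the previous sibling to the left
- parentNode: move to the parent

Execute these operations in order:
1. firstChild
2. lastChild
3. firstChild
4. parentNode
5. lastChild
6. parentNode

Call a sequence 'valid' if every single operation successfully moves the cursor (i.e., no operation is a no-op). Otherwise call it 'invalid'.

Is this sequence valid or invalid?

After 1 (firstChild): h2
After 2 (lastChild): button
After 3 (firstChild): span
After 4 (parentNode): button
After 5 (lastChild): span
After 6 (parentNode): button

Answer: valid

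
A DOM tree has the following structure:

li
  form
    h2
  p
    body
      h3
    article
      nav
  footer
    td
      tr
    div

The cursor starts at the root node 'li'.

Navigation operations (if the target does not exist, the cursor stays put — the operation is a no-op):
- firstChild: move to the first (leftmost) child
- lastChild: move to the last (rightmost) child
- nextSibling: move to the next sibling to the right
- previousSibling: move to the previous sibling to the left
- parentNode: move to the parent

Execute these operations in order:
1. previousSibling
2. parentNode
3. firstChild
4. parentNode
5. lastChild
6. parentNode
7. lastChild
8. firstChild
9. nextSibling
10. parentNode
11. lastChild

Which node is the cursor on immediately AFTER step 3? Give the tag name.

After 1 (previousSibling): li (no-op, stayed)
After 2 (parentNode): li (no-op, stayed)
After 3 (firstChild): form

Answer: form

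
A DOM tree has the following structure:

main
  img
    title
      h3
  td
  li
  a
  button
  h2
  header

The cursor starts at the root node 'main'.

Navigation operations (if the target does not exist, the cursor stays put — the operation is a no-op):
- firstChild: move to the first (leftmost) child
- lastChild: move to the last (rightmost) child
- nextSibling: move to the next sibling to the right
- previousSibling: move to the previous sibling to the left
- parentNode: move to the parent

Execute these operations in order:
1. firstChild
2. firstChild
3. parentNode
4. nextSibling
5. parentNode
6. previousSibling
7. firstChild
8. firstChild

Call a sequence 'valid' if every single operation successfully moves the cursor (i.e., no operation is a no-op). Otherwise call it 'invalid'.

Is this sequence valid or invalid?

After 1 (firstChild): img
After 2 (firstChild): title
After 3 (parentNode): img
After 4 (nextSibling): td
After 5 (parentNode): main
After 6 (previousSibling): main (no-op, stayed)
After 7 (firstChild): img
After 8 (firstChild): title

Answer: invalid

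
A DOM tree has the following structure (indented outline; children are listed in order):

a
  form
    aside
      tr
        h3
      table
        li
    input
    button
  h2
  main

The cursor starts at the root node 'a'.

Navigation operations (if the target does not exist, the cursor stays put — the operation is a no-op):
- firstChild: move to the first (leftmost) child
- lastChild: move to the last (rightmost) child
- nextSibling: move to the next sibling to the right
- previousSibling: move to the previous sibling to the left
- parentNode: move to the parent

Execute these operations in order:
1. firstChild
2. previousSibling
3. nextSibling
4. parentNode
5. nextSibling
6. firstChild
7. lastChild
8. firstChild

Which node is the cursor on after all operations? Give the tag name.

After 1 (firstChild): form
After 2 (previousSibling): form (no-op, stayed)
After 3 (nextSibling): h2
After 4 (parentNode): a
After 5 (nextSibling): a (no-op, stayed)
After 6 (firstChild): form
After 7 (lastChild): button
After 8 (firstChild): button (no-op, stayed)

Answer: button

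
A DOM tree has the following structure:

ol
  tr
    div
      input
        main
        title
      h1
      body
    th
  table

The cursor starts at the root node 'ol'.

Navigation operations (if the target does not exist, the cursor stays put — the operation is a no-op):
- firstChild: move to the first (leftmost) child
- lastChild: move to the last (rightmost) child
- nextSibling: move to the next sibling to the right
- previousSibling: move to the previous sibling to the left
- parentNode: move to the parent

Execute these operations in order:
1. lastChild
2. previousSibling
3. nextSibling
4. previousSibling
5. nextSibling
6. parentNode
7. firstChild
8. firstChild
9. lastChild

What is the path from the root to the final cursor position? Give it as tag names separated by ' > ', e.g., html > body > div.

Answer: ol > tr > div > body

Derivation:
After 1 (lastChild): table
After 2 (previousSibling): tr
After 3 (nextSibling): table
After 4 (previousSibling): tr
After 5 (nextSibling): table
After 6 (parentNode): ol
After 7 (firstChild): tr
After 8 (firstChild): div
After 9 (lastChild): body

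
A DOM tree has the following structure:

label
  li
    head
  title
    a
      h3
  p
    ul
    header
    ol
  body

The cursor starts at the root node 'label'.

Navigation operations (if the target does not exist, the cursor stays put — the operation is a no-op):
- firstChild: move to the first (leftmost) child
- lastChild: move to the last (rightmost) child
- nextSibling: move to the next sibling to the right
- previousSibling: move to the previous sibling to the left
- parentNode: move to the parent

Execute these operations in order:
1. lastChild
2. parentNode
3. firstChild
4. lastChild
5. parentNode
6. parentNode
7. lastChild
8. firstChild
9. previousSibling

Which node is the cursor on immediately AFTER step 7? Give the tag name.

Answer: body

Derivation:
After 1 (lastChild): body
After 2 (parentNode): label
After 3 (firstChild): li
After 4 (lastChild): head
After 5 (parentNode): li
After 6 (parentNode): label
After 7 (lastChild): body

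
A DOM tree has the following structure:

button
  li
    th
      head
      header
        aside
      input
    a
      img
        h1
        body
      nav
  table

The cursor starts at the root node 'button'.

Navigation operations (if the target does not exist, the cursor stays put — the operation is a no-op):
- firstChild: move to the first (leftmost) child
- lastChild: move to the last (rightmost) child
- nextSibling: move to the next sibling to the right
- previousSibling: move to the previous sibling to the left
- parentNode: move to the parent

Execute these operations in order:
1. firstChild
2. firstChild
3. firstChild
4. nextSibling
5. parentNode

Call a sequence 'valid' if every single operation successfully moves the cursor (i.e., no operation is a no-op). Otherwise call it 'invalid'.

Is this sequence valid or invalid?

Answer: valid

Derivation:
After 1 (firstChild): li
After 2 (firstChild): th
After 3 (firstChild): head
After 4 (nextSibling): header
After 5 (parentNode): th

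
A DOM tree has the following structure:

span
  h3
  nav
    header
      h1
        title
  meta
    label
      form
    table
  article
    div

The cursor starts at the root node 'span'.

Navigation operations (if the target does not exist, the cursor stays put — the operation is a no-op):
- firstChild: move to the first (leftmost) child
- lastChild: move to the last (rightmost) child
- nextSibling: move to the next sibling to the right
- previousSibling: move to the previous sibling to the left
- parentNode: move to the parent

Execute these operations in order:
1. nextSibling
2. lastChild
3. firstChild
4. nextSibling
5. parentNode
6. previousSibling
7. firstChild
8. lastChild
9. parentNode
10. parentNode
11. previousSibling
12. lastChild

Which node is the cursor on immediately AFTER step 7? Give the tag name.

Answer: label

Derivation:
After 1 (nextSibling): span (no-op, stayed)
After 2 (lastChild): article
After 3 (firstChild): div
After 4 (nextSibling): div (no-op, stayed)
After 5 (parentNode): article
After 6 (previousSibling): meta
After 7 (firstChild): label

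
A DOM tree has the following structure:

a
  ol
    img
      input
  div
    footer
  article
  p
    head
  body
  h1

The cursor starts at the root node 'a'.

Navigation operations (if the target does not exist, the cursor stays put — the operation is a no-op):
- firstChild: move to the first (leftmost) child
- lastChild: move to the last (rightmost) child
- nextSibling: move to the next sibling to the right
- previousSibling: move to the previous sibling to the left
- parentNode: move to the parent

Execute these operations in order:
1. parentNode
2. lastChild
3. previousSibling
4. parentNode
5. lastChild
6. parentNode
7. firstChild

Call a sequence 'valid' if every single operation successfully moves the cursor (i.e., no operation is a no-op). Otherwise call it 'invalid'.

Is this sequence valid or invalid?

After 1 (parentNode): a (no-op, stayed)
After 2 (lastChild): h1
After 3 (previousSibling): body
After 4 (parentNode): a
After 5 (lastChild): h1
After 6 (parentNode): a
After 7 (firstChild): ol

Answer: invalid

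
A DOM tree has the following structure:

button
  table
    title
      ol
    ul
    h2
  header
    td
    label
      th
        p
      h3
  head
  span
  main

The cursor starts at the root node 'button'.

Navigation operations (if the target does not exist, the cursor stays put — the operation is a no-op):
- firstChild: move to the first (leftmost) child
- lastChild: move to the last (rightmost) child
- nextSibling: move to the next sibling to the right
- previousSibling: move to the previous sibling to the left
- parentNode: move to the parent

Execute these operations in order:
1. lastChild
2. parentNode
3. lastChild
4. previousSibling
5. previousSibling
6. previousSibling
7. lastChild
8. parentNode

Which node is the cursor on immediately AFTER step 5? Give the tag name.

After 1 (lastChild): main
After 2 (parentNode): button
After 3 (lastChild): main
After 4 (previousSibling): span
After 5 (previousSibling): head

Answer: head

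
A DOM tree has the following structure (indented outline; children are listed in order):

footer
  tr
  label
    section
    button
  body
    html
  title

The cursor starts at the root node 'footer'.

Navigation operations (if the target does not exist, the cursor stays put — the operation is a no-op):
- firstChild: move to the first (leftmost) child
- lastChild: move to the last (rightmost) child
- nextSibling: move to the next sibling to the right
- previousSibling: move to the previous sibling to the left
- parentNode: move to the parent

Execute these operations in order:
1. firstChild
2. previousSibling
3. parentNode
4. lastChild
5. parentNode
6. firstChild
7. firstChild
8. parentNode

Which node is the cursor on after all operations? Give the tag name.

Answer: footer

Derivation:
After 1 (firstChild): tr
After 2 (previousSibling): tr (no-op, stayed)
After 3 (parentNode): footer
After 4 (lastChild): title
After 5 (parentNode): footer
After 6 (firstChild): tr
After 7 (firstChild): tr (no-op, stayed)
After 8 (parentNode): footer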